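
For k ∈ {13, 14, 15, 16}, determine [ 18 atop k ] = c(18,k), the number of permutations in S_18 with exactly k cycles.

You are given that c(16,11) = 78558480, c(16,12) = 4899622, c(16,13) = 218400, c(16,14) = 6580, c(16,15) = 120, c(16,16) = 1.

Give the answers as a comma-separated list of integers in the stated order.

[17] T[17,12]:16*4899622+78558480=156952432 · T[17,13]:16*218400+4899622=8394022 · T[17,14]:16*6580+218400=323680 · T[17,15]:16*120+6580=8500 · T[17,16]:16*1+120=136
[18] T[18,13]:17*8394022+156952432=299650806 · T[18,14]:17*323680+8394022=13896582 · T[18,15]:17*8500+323680=468180 · T[18,16]:17*136+8500=10812
Read c(18,13) = 299650806, c(18,14) = 13896582, c(18,15) = 468180, c(18,16) = 10812.

299650806, 13896582, 468180, 10812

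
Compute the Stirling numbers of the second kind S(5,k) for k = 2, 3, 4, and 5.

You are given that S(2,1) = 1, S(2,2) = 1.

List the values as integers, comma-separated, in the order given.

15, 25, 10, 1

r3: T_3,1=1×1+0=1; T_3,2=2×1+1=3; T_3,3=3×0+1=1
r4: T_4,1=1×1+0=1; T_4,2=2×3+1=7; T_4,3=3×1+3=6; T_4,4=4×0+1=1
r5: T_5,2=2×7+1=15; T_5,3=3×6+7=25; T_5,4=4×1+6=10; T_5,5=5×0+1=1
Read S(5,2) = 15, S(5,3) = 25, S(5,4) = 10, S(5,5) = 1.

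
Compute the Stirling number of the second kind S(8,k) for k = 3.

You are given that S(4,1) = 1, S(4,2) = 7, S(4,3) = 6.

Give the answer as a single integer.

i=5: T(5,1)=0+1·1=1 | T(5,2)=1+2·7=15 | T(5,3)=7+3·6=25
i=6: T(6,1)=0+1·1=1 | T(6,2)=1+2·15=31 | T(6,3)=15+3·25=90
i=7: T(7,2)=1+2·31=63 | T(7,3)=31+3·90=301
i=8: T(8,3)=63+3·301=966
Read S(8,3) = 966.

966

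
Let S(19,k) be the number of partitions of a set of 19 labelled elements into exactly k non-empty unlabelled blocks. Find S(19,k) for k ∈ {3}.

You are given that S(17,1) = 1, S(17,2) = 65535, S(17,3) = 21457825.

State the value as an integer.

r18: T_18,2=2×65535+1=131071; T_18,3=3×21457825+65535=64439010
r19: T_19,3=3×64439010+131071=193448101
Read S(19,3) = 193448101.

193448101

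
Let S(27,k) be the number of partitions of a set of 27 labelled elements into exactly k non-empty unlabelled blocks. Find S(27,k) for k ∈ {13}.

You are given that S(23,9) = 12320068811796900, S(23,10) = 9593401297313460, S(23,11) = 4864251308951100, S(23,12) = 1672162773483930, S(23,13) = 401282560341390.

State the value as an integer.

29206898819153109600

r24: T_24,10=10×9593401297313460+12320068811796900=108254081784931500; T_24,11=11×4864251308951100+9593401297313460=63100165695775560; T_24,12=12×1672162773483930+4864251308951100=24930204590758260; T_24,13=13×401282560341390+1672162773483930=6888836057922000
r25: T_25,11=11×63100165695775560+108254081784931500=802355904438462660; T_25,12=12×24930204590758260+63100165695775560=362262620784874680; T_25,13=13×6888836057922000+24930204590758260=114485073343744260
r26: T_26,12=12×362262620784874680+802355904438462660=5149507353856958820; T_26,13=13×114485073343744260+362262620784874680=1850568574253550060
r27: T_27,13=13×1850568574253550060+5149507353856958820=29206898819153109600
Read S(27,13) = 29206898819153109600.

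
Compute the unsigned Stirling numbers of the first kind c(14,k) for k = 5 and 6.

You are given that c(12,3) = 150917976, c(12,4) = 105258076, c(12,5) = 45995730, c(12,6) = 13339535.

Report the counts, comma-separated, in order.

9957703756, 3336118786

[13] T[13,4]:12*105258076+150917976=1414014888 · T[13,5]:12*45995730+105258076=657206836 · T[13,6]:12*13339535+45995730=206070150
[14] T[14,5]:13*657206836+1414014888=9957703756 · T[14,6]:13*206070150+657206836=3336118786
Read c(14,5) = 9957703756, c(14,6) = 3336118786.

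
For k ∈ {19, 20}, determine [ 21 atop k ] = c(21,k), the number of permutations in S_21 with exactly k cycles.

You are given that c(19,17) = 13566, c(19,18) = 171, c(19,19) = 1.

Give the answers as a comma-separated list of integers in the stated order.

@20  (20,18):171·19+13566→16815, (20,19):1·19+171→190, (20,20):0·19+1→1
@21  (21,19):190·20+16815→20615, (21,20):1·20+190→210
Read c(21,19) = 20615, c(21,20) = 210.

20615, 210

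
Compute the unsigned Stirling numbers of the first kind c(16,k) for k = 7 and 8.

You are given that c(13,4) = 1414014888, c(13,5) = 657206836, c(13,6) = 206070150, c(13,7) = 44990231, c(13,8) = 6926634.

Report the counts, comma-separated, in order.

272803210680, 54631129553

@14  (14,5):657206836·13+1414014888→9957703756, (14,6):206070150·13+657206836→3336118786, (14,7):44990231·13+206070150→790943153, (14,8):6926634·13+44990231→135036473
@15  (15,6):3336118786·14+9957703756→56663366760, (15,7):790943153·14+3336118786→14409322928, (15,8):135036473·14+790943153→2681453775
@16  (16,7):14409322928·15+56663366760→272803210680, (16,8):2681453775·15+14409322928→54631129553
Read c(16,7) = 272803210680, c(16,8) = 54631129553.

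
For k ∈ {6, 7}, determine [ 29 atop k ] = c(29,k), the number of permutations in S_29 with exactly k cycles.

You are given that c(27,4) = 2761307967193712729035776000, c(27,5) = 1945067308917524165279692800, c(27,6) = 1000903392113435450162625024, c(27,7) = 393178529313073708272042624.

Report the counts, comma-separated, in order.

866422974395414742142363398144, 354237722035840197377888292864

i=28: T(28,5)=2761307967193712729035776000+27·1945067308917524165279692800=55278125307966865191587481600 | T(28,6)=1945067308917524165279692800+27·1000903392113435450162625024=28969458895980281319670568448 | T(28,7)=1000903392113435450162625024+27·393178529313073708272042624=11616723683566425573507775872
i=29: T(29,6)=55278125307966865191587481600+28·28969458895980281319670568448=866422974395414742142363398144 | T(29,7)=28969458895980281319670568448+28·11616723683566425573507775872=354237722035840197377888292864
Read c(29,6) = 866422974395414742142363398144, c(29,7) = 354237722035840197377888292864.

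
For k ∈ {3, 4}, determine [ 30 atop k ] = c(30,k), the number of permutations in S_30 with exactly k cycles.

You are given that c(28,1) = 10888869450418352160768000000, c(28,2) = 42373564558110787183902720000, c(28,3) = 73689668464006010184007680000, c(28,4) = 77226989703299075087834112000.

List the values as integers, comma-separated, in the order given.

[29] T[29,2]:28*42373564558110787183902720000+10888869450418352160768000000=1197348677077520393310044160000 · T[29,3]:28*73689668464006010184007680000+42373564558110787183902720000=2105684281550279072336117760000 · T[29,4]:28*77226989703299075087834112000+73689668464006010184007680000=2236045380156380112643362816000
[30] T[30,3]:29*2105684281550279072336117760000+1197348677077520393310044160000=62262192842035613491057459200000 · T[30,4]:29*2236045380156380112643362816000+2105684281550279072336117760000=66951000306085302338993639424000
Read c(30,3) = 62262192842035613491057459200000, c(30,4) = 66951000306085302338993639424000.

62262192842035613491057459200000, 66951000306085302338993639424000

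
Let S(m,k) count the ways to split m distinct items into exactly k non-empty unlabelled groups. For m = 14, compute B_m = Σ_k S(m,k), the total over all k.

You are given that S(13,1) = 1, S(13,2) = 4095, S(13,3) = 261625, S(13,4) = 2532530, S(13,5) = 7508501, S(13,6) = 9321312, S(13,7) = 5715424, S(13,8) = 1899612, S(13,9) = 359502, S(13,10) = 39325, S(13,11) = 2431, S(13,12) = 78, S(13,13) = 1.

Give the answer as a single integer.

190899322

[14] T[14,1]:1*1+0=1 · T[14,2]:2*4095+1=8191 · T[14,3]:3*261625+4095=788970 · T[14,4]:4*2532530+261625=10391745 · T[14,5]:5*7508501+2532530=40075035 · T[14,6]:6*9321312+7508501=63436373 · T[14,7]:7*5715424+9321312=49329280 · T[14,8]:8*1899612+5715424=20912320 · T[14,9]:9*359502+1899612=5135130 · T[14,10]:10*39325+359502=752752 · T[14,11]:11*2431+39325=66066 · T[14,12]:12*78+2431=3367 · T[14,13]:13*1+78=91 · T[14,14]:14*0+1=1
B_14 = ΣS(14,k) = 1+8191+788970+10391745+40075035+63436373+49329280+20912320+5135130+752752+66066+3367+91+1 = 190899322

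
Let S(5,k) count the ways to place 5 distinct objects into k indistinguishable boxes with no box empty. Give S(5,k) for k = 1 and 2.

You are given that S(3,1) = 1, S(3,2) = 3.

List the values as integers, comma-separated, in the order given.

1, 15

[4] T[4,1]:1*1+0=1 · T[4,2]:2*3+1=7
[5] T[5,1]:1*1+0=1 · T[5,2]:2*7+1=15
Read S(5,1) = 1, S(5,2) = 15.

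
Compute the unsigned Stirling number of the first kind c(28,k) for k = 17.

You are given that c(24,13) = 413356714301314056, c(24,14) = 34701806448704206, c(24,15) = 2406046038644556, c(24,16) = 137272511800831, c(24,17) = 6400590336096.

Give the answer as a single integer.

25117208862499312650

@25  (25,14):34701806448704206·24+413356714301314056→1246200069070215000, (25,15):2406046038644556·24+34701806448704206→92446911376173550, (25,16):137272511800831·24+2406046038644556→5700586321864500, (25,17):6400590336096·24+137272511800831→290886679867135
@26  (26,15):92446911376173550·25+1246200069070215000→3557372853474553750, (26,16):5700586321864500·25+92446911376173550→234961569422786050, (26,17):290886679867135·25+5700586321864500→12972753318542875
@27  (27,16):234961569422786050·26+3557372853474553750→9666373658466991050, (27,17):12972753318542875·26+234961569422786050→572253155704900800
@28  (28,17):572253155704900800·27+9666373658466991050→25117208862499312650
Read c(28,17) = 25117208862499312650.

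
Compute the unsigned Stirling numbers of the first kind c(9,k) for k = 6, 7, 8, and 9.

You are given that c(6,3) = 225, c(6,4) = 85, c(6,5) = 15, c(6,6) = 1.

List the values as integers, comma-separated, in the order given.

4536, 546, 36, 1

i=7: T(7,4)=225+6·85=735 | T(7,5)=85+6·15=175 | T(7,6)=15+6·1=21 | T(7,7)=1+6·0=1
i=8: T(8,5)=735+7·175=1960 | T(8,6)=175+7·21=322 | T(8,7)=21+7·1=28 | T(8,8)=1+7·0=1
i=9: T(9,6)=1960+8·322=4536 | T(9,7)=322+8·28=546 | T(9,8)=28+8·1=36 | T(9,9)=1+8·0=1
Read c(9,6) = 4536, c(9,7) = 546, c(9,8) = 36, c(9,9) = 1.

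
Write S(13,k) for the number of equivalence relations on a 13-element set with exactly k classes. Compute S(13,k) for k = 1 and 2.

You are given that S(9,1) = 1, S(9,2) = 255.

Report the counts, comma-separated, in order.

1, 4095

@10  (10,1):1·1+0→1, (10,2):255·2+1→511
@11  (11,1):1·1+0→1, (11,2):511·2+1→1023
@12  (12,1):1·1+0→1, (12,2):1023·2+1→2047
@13  (13,1):1·1+0→1, (13,2):2047·2+1→4095
Read S(13,1) = 1, S(13,2) = 4095.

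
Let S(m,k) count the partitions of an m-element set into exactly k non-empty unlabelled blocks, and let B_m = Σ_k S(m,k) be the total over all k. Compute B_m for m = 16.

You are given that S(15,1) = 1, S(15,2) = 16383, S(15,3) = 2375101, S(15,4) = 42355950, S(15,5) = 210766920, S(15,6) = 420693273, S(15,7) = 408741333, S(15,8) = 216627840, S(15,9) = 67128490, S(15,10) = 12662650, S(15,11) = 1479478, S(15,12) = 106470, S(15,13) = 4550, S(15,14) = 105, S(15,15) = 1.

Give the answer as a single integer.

10480142147

r16: T_16,1=1×1+0=1; T_16,2=2×16383+1=32767; T_16,3=3×2375101+16383=7141686; T_16,4=4×42355950+2375101=171798901; T_16,5=5×210766920+42355950=1096190550; T_16,6=6×420693273+210766920=2734926558; T_16,7=7×408741333+420693273=3281882604; T_16,8=8×216627840+408741333=2141764053; T_16,9=9×67128490+216627840=820784250; T_16,10=10×12662650+67128490=193754990; T_16,11=11×1479478+12662650=28936908; T_16,12=12×106470+1479478=2757118; T_16,13=13×4550+106470=165620; T_16,14=14×105+4550=6020; T_16,15=15×1+105=120; T_16,16=16×0+1=1
B_16 = ΣS(16,k) = 1+32767+7141686+171798901+1096190550+2734926558+3281882604+2141764053+820784250+193754990+28936908+2757118+165620+6020+120+1 = 10480142147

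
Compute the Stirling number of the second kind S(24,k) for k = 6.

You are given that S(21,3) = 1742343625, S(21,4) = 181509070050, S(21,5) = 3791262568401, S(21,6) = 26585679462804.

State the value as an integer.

r22: T_22,4=4×181509070050+1742343625=727778623825; T_22,5=5×3791262568401+181509070050=19137821912055; T_22,6=6×26585679462804+3791262568401=163305339345225
r23: T_23,5=5×19137821912055+727778623825=96416888184100; T_23,6=6×163305339345225+19137821912055=998969857983405
r24: T_24,6=6×998969857983405+96416888184100=6090236036084530
Read S(24,6) = 6090236036084530.

6090236036084530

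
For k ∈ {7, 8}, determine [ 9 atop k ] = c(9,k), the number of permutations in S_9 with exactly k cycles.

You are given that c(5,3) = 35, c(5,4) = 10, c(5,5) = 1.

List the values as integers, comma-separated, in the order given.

546, 36

i=6: T(6,4)=35+5·10=85 | T(6,5)=10+5·1=15 | T(6,6)=1+5·0=1
i=7: T(7,5)=85+6·15=175 | T(7,6)=15+6·1=21 | T(7,7)=1+6·0=1
i=8: T(8,6)=175+7·21=322 | T(8,7)=21+7·1=28 | T(8,8)=1+7·0=1
i=9: T(9,7)=322+8·28=546 | T(9,8)=28+8·1=36
Read c(9,7) = 546, c(9,8) = 36.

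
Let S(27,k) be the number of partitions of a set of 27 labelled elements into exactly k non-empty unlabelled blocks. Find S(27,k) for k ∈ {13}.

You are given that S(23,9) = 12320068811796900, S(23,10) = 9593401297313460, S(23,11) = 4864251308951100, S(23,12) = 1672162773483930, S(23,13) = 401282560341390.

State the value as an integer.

[24] T[24,10]:10*9593401297313460+12320068811796900=108254081784931500 · T[24,11]:11*4864251308951100+9593401297313460=63100165695775560 · T[24,12]:12*1672162773483930+4864251308951100=24930204590758260 · T[24,13]:13*401282560341390+1672162773483930=6888836057922000
[25] T[25,11]:11*63100165695775560+108254081784931500=802355904438462660 · T[25,12]:12*24930204590758260+63100165695775560=362262620784874680 · T[25,13]:13*6888836057922000+24930204590758260=114485073343744260
[26] T[26,12]:12*362262620784874680+802355904438462660=5149507353856958820 · T[26,13]:13*114485073343744260+362262620784874680=1850568574253550060
[27] T[27,13]:13*1850568574253550060+5149507353856958820=29206898819153109600
Read S(27,13) = 29206898819153109600.

29206898819153109600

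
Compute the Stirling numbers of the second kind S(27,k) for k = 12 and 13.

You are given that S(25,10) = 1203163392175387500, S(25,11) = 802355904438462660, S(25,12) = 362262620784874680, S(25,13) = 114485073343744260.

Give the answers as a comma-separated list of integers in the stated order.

71823166587281982600, 29206898819153109600

r26: T_26,11=11×802355904438462660+1203163392175387500=10029078340998476760; T_26,12=12×362262620784874680+802355904438462660=5149507353856958820; T_26,13=13×114485073343744260+362262620784874680=1850568574253550060
r27: T_27,12=12×5149507353856958820+10029078340998476760=71823166587281982600; T_27,13=13×1850568574253550060+5149507353856958820=29206898819153109600
Read S(27,12) = 71823166587281982600, S(27,13) = 29206898819153109600.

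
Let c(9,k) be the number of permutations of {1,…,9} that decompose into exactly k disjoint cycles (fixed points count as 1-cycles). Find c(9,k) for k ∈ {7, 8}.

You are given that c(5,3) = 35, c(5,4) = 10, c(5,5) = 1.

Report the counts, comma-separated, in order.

i=6: T(6,4)=35+5·10=85 | T(6,5)=10+5·1=15 | T(6,6)=1+5·0=1
i=7: T(7,5)=85+6·15=175 | T(7,6)=15+6·1=21 | T(7,7)=1+6·0=1
i=8: T(8,6)=175+7·21=322 | T(8,7)=21+7·1=28 | T(8,8)=1+7·0=1
i=9: T(9,7)=322+8·28=546 | T(9,8)=28+8·1=36
Read c(9,7) = 546, c(9,8) = 36.

546, 36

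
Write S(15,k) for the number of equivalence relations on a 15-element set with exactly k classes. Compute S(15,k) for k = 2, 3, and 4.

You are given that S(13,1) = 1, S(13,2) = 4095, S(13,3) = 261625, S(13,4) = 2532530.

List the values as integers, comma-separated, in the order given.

r14: T_14,1=1×1+0=1; T_14,2=2×4095+1=8191; T_14,3=3×261625+4095=788970; T_14,4=4×2532530+261625=10391745
r15: T_15,2=2×8191+1=16383; T_15,3=3×788970+8191=2375101; T_15,4=4×10391745+788970=42355950
Read S(15,2) = 16383, S(15,3) = 2375101, S(15,4) = 42355950.

16383, 2375101, 42355950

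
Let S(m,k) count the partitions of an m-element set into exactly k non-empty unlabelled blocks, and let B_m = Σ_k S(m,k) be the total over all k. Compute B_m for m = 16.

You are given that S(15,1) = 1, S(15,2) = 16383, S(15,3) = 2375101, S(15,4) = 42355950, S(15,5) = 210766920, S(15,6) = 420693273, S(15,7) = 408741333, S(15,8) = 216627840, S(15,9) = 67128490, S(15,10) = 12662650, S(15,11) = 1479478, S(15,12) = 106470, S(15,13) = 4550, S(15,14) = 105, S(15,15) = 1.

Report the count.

10480142147

@16  (16,1):1·1+0→1, (16,2):16383·2+1→32767, (16,3):2375101·3+16383→7141686, (16,4):42355950·4+2375101→171798901, (16,5):210766920·5+42355950→1096190550, (16,6):420693273·6+210766920→2734926558, (16,7):408741333·7+420693273→3281882604, (16,8):216627840·8+408741333→2141764053, (16,9):67128490·9+216627840→820784250, (16,10):12662650·10+67128490→193754990, (16,11):1479478·11+12662650→28936908, (16,12):106470·12+1479478→2757118, (16,13):4550·13+106470→165620, (16,14):105·14+4550→6020, (16,15):1·15+105→120, (16,16):0·16+1→1
B_16 = ΣS(16,k) = 1+32767+7141686+171798901+1096190550+2734926558+3281882604+2141764053+820784250+193754990+28936908+2757118+165620+6020+120+1 = 10480142147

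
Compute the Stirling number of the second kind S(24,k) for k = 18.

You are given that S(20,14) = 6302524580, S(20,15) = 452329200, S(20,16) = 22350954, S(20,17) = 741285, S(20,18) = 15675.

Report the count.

92484925445

r21: T_21,15=15×452329200+6302524580=13087462580; T_21,16=16×22350954+452329200=809944464; T_21,17=17×741285+22350954=34952799; T_21,18=18×15675+741285=1023435
r22: T_22,16=16×809944464+13087462580=26046574004; T_22,17=17×34952799+809944464=1404142047; T_22,18=18×1023435+34952799=53374629
r23: T_23,17=17×1404142047+26046574004=49916988803; T_23,18=18×53374629+1404142047=2364885369
r24: T_24,18=18×2364885369+49916988803=92484925445
Read S(24,18) = 92484925445.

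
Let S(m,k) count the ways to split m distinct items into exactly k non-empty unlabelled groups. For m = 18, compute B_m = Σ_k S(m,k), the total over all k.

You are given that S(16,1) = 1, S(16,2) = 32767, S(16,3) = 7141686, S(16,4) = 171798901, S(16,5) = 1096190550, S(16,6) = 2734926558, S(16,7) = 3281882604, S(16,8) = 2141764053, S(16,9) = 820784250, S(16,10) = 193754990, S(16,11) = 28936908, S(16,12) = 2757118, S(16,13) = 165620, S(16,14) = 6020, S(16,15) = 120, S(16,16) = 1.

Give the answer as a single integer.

682076806159

r17: T_17,1=1×1+0=1; T_17,2=2×32767+1=65535; T_17,3=3×7141686+32767=21457825; T_17,4=4×171798901+7141686=694337290; T_17,5=5×1096190550+171798901=5652751651; T_17,6=6×2734926558+1096190550=17505749898; T_17,7=7×3281882604+2734926558=25708104786; T_17,8=8×2141764053+3281882604=20415995028; T_17,9=9×820784250+2141764053=9528822303; T_17,10=10×193754990+820784250=2758334150; T_17,11=11×28936908+193754990=512060978; T_17,12=12×2757118+28936908=62022324; T_17,13=13×165620+2757118=4910178; T_17,14=14×6020+165620=249900; T_17,15=15×120+6020=7820; T_17,16=16×1+120=136; T_17,17=17×0+1=1
r18: T_18,1=1×1+0=1; T_18,2=2×65535+1=131071; T_18,3=3×21457825+65535=64439010; T_18,4=4×694337290+21457825=2798806985; T_18,5=5×5652751651+694337290=28958095545; T_18,6=6×17505749898+5652751651=110687251039; T_18,7=7×25708104786+17505749898=197462483400; T_18,8=8×20415995028+25708104786=189036065010; T_18,9=9×9528822303+20415995028=106175395755; T_18,10=10×2758334150+9528822303=37112163803; T_18,11=11×512060978+2758334150=8391004908; T_18,12=12×62022324+512060978=1256328866; T_18,13=13×4910178+62022324=125854638; T_18,14=14×249900+4910178=8408778; T_18,15=15×7820+249900=367200; T_18,16=16×136+7820=9996; T_18,17=17×1+136=153; T_18,18=18×0+1=1
B_18 = ΣS(18,k) = 1+131071+64439010+2798806985+28958095545+110687251039+197462483400+189036065010+106175395755+37112163803+8391004908+1256328866+125854638+8408778+367200+9996+153+1 = 682076806159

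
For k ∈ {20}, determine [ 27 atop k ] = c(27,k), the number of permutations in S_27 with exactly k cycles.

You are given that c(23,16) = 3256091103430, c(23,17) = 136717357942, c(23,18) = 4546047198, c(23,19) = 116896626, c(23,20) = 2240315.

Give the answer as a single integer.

row 24: T[24][17]=23·136717357942+3256091103430=6400590336096  T[24][18]=23·4546047198+136717357942=241276443496  T[24][19]=23·116896626+4546047198=7234669596  T[24][20]=23·2240315+116896626=168423871
row 25: T[25][18]=24·241276443496+6400590336096=12191224980000  T[25][19]=24·7234669596+241276443496=414908513800  T[25][20]=24·168423871+7234669596=11276842500
row 26: T[26][19]=25·414908513800+12191224980000=22563937825000  T[26][20]=25·11276842500+414908513800=696829576300
row 27: T[27][20]=26·696829576300+22563937825000=40681506808800
Read c(27,20) = 40681506808800.

40681506808800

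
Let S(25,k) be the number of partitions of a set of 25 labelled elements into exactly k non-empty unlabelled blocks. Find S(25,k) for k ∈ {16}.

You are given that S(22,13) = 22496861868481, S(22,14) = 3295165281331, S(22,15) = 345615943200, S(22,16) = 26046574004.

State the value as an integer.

row 23: T[23][14]=14·3295165281331+22496861868481=68629175807115  T[23][15]=15·345615943200+3295165281331=8479404429331  T[23][16]=16·26046574004+345615943200=762361127264
row 24: T[24][15]=15·8479404429331+68629175807115=195820242247080  T[24][16]=16·762361127264+8479404429331=20677182465555
row 25: T[25][16]=16·20677182465555+195820242247080=526655161695960
Read S(25,16) = 526655161695960.

526655161695960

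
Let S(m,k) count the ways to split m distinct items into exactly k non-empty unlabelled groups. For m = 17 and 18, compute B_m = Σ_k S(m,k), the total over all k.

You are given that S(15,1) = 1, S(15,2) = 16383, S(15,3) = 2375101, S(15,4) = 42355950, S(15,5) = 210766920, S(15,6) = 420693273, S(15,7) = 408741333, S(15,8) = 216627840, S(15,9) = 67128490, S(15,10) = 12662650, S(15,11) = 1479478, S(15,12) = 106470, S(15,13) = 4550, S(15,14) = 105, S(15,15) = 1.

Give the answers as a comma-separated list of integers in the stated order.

82864869804, 682076806159

r16: T_16,1=1×1+0=1; T_16,2=2×16383+1=32767; T_16,3=3×2375101+16383=7141686; T_16,4=4×42355950+2375101=171798901; T_16,5=5×210766920+42355950=1096190550; T_16,6=6×420693273+210766920=2734926558; T_16,7=7×408741333+420693273=3281882604; T_16,8=8×216627840+408741333=2141764053; T_16,9=9×67128490+216627840=820784250; T_16,10=10×12662650+67128490=193754990; T_16,11=11×1479478+12662650=28936908; T_16,12=12×106470+1479478=2757118; T_16,13=13×4550+106470=165620; T_16,14=14×105+4550=6020; T_16,15=15×1+105=120; T_16,16=16×0+1=1
r17: T_17,1=1×1+0=1; T_17,2=2×32767+1=65535; T_17,3=3×7141686+32767=21457825; T_17,4=4×171798901+7141686=694337290; T_17,5=5×1096190550+171798901=5652751651; T_17,6=6×2734926558+1096190550=17505749898; T_17,7=7×3281882604+2734926558=25708104786; T_17,8=8×2141764053+3281882604=20415995028; T_17,9=9×820784250+2141764053=9528822303; T_17,10=10×193754990+820784250=2758334150; T_17,11=11×28936908+193754990=512060978; T_17,12=12×2757118+28936908=62022324; T_17,13=13×165620+2757118=4910178; T_17,14=14×6020+165620=249900; T_17,15=15×120+6020=7820; T_17,16=16×1+120=136; T_17,17=17×0+1=1
r18: T_18,1=1×1+0=1; T_18,2=2×65535+1=131071; T_18,3=3×21457825+65535=64439010; T_18,4=4×694337290+21457825=2798806985; T_18,5=5×5652751651+694337290=28958095545; T_18,6=6×17505749898+5652751651=110687251039; T_18,7=7×25708104786+17505749898=197462483400; T_18,8=8×20415995028+25708104786=189036065010; T_18,9=9×9528822303+20415995028=106175395755; T_18,10=10×2758334150+9528822303=37112163803; T_18,11=11×512060978+2758334150=8391004908; T_18,12=12×62022324+512060978=1256328866; T_18,13=13×4910178+62022324=125854638; T_18,14=14×249900+4910178=8408778; T_18,15=15×7820+249900=367200; T_18,16=16×136+7820=9996; T_18,17=17×1+136=153; T_18,18=18×0+1=1
B_17 = ΣS(17,k) = 1+65535+21457825+694337290+5652751651+17505749898+25708104786+20415995028+9528822303+2758334150+512060978+62022324+4910178+249900+7820+136+1 = 82864869804
B_18 = ΣS(18,k) = 1+131071+64439010+2798806985+28958095545+110687251039+197462483400+189036065010+106175395755+37112163803+8391004908+1256328866+125854638+8408778+367200+9996+153+1 = 682076806159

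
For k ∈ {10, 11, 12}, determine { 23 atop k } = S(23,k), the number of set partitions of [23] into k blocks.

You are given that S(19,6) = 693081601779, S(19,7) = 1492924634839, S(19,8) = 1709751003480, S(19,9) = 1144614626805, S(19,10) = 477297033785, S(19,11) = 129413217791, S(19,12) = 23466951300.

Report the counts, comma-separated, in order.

9593401297313460, 4864251308951100, 1672162773483930

row 20: T[20][7]=7·1492924634839+693081601779=11143554045652  T[20][8]=8·1709751003480+1492924634839=15170932662679  T[20][9]=9·1144614626805+1709751003480=12011282644725  T[20][10]=10·477297033785+1144614626805=5917584964655  T[20][11]=11·129413217791+477297033785=1900842429486  T[20][12]=12·23466951300+129413217791=411016633391
row 21: T[21][8]=8·15170932662679+11143554045652=132511015347084  T[21][9]=9·12011282644725+15170932662679=123272476465204  T[21][10]=10·5917584964655+12011282644725=71187132291275  T[21][11]=11·1900842429486+5917584964655=26826851689001  T[21][12]=12·411016633391+1900842429486=6833042030178
row 22: T[22][9]=9·123272476465204+132511015347084=1241963303533920  T[22][10]=10·71187132291275+123272476465204=835143799377954  T[22][11]=11·26826851689001+71187132291275=366282500870286  T[22][12]=12·6833042030178+26826851689001=108823356051137
row 23: T[23][10]=10·835143799377954+1241963303533920=9593401297313460  T[23][11]=11·366282500870286+835143799377954=4864251308951100  T[23][12]=12·108823356051137+366282500870286=1672162773483930
Read S(23,10) = 9593401297313460, S(23,11) = 4864251308951100, S(23,12) = 1672162773483930.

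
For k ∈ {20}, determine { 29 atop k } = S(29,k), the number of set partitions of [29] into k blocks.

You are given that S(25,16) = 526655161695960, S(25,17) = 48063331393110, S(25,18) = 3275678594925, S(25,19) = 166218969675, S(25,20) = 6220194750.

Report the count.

r26: T_26,17=17×48063331393110+526655161695960=1343731795378830; T_26,18=18×3275678594925+48063331393110=107025546101760; T_26,19=19×166218969675+3275678594925=6433839018750; T_26,20=20×6220194750+166218969675=290622864675
r27: T_27,18=18×107025546101760+1343731795378830=3270191625210510; T_27,19=19×6433839018750+107025546101760=229268487458010; T_27,20=20×290622864675+6433839018750=12246296312250
r28: T_28,19=19×229268487458010+3270191625210510=7626292886912700; T_28,20=20×12246296312250+229268487458010=474194413703010
r29: T_29,20=20×474194413703010+7626292886912700=17110181160972900
Read S(29,20) = 17110181160972900.

17110181160972900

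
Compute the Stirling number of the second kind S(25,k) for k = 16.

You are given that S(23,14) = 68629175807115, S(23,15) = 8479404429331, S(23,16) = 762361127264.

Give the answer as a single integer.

526655161695960

row 24: T[24][15]=15·8479404429331+68629175807115=195820242247080  T[24][16]=16·762361127264+8479404429331=20677182465555
row 25: T[25][16]=16·20677182465555+195820242247080=526655161695960
Read S(25,16) = 526655161695960.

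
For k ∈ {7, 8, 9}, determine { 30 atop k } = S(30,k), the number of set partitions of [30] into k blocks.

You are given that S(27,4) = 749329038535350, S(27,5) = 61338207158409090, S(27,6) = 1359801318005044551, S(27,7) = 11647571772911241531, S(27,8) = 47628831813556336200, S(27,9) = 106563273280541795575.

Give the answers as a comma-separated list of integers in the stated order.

i=28: T(28,5)=749329038535350+5·61338207158409090=307440364830580800 | T(28,6)=61338207158409090+6·1359801318005044551=8220146115188676396 | T(28,7)=1359801318005044551+7·11647571772911241531=82892803728383735268 | T(28,8)=11647571772911241531+8·47628831813556336200=392678226281361931131 | T(28,9)=47628831813556336200+9·106563273280541795575=1006698291338432496375
i=29: T(29,6)=307440364830580800+6·8220146115188676396=49628317055962639176 | T(29,7)=8220146115188676396+7·82892803728383735268=588469772213874823272 | T(29,8)=82892803728383735268+8·392678226281361931131=3224318613979279184316 | T(29,9)=392678226281361931131+9·1006698291338432496375=9452962848327254398506
i=30: T(30,7)=49628317055962639176+7·588469772213874823272=4168916722553086402080 | T(30,8)=588469772213874823272+8·3224318613979279184316=26383018684048108297800 | T(30,9)=3224318613979279184316+9·9452962848327254398506=88300984248924568770870
Read S(30,7) = 4168916722553086402080, S(30,8) = 26383018684048108297800, S(30,9) = 88300984248924568770870.

4168916722553086402080, 26383018684048108297800, 88300984248924568770870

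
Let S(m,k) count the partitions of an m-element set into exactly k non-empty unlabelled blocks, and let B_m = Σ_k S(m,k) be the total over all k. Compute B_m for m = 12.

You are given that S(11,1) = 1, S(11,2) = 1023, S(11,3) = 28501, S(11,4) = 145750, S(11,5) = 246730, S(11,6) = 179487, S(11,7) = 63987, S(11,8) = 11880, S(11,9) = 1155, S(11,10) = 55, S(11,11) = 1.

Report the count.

4213597

row 12: T[12][1]=1·1+0=1  T[12][2]=2·1023+1=2047  T[12][3]=3·28501+1023=86526  T[12][4]=4·145750+28501=611501  T[12][5]=5·246730+145750=1379400  T[12][6]=6·179487+246730=1323652  T[12][7]=7·63987+179487=627396  T[12][8]=8·11880+63987=159027  T[12][9]=9·1155+11880=22275  T[12][10]=10·55+1155=1705  T[12][11]=11·1+55=66  T[12][12]=12·0+1=1
B_12 = ΣS(12,k) = 1+2047+86526+611501+1379400+1323652+627396+159027+22275+1705+66+1 = 4213597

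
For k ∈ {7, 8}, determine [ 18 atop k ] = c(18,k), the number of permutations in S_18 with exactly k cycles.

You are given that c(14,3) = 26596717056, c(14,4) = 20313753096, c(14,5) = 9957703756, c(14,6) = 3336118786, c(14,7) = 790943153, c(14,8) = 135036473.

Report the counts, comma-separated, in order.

110228466184200, 24871845297936

row 15: T[15][4]=14·20313753096+26596717056=310989260400  T[15][5]=14·9957703756+20313753096=159721605680  T[15][6]=14·3336118786+9957703756=56663366760  T[15][7]=14·790943153+3336118786=14409322928  T[15][8]=14·135036473+790943153=2681453775
row 16: T[16][5]=15·159721605680+310989260400=2706813345600  T[16][6]=15·56663366760+159721605680=1009672107080  T[16][7]=15·14409322928+56663366760=272803210680  T[16][8]=15·2681453775+14409322928=54631129553
row 17: T[17][6]=16·1009672107080+2706813345600=18861567058880  T[17][7]=16·272803210680+1009672107080=5374523477960  T[17][8]=16·54631129553+272803210680=1146901283528
row 18: T[18][7]=17·5374523477960+18861567058880=110228466184200  T[18][8]=17·1146901283528+5374523477960=24871845297936
Read c(18,7) = 110228466184200, c(18,8) = 24871845297936.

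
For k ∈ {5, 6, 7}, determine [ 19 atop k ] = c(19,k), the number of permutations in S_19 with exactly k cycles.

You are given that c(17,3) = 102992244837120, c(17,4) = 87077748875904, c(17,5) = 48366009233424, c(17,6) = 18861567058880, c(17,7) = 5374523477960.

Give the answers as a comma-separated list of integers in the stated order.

r18: T_18,4=17×87077748875904+102992244837120=1583313975727488; T_18,5=17×48366009233424+87077748875904=909299905844112; T_18,6=17×18861567058880+48366009233424=369012649234384; T_18,7=17×5374523477960+18861567058880=110228466184200
r19: T_19,5=18×909299905844112+1583313975727488=17950712280921504; T_19,6=18×369012649234384+909299905844112=7551527592063024; T_19,7=18×110228466184200+369012649234384=2353125040549984
Read c(19,5) = 17950712280921504, c(19,6) = 7551527592063024, c(19,7) = 2353125040549984.

17950712280921504, 7551527592063024, 2353125040549984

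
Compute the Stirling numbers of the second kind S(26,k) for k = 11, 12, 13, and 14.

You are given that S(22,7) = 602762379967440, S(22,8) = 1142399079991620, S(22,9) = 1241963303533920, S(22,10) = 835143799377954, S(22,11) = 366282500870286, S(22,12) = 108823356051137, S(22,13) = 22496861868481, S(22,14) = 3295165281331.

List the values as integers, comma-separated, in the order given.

[23] T[23,8]:8*1142399079991620+602762379967440=9741955019900400 · T[23,9]:9*1241963303533920+1142399079991620=12320068811796900 · T[23,10]:10*835143799377954+1241963303533920=9593401297313460 · T[23,11]:11*366282500870286+835143799377954=4864251308951100 · T[23,12]:12*108823356051137+366282500870286=1672162773483930 · T[23,13]:13*22496861868481+108823356051137=401282560341390 · T[23,14]:14*3295165281331+22496861868481=68629175807115
[24] T[24,9]:9*12320068811796900+9741955019900400=120622574326072500 · T[24,10]:10*9593401297313460+12320068811796900=108254081784931500 · T[24,11]:11*4864251308951100+9593401297313460=63100165695775560 · T[24,12]:12*1672162773483930+4864251308951100=24930204590758260 · T[24,13]:13*401282560341390+1672162773483930=6888836057922000 · T[24,14]:14*68629175807115+401282560341390=1362091021641000
[25] T[25,10]:10*108254081784931500+120622574326072500=1203163392175387500 · T[25,11]:11*63100165695775560+108254081784931500=802355904438462660 · T[25,12]:12*24930204590758260+63100165695775560=362262620784874680 · T[25,13]:13*6888836057922000+24930204590758260=114485073343744260 · T[25,14]:14*1362091021641000+6888836057922000=25958110360896000
[26] T[26,11]:11*802355904438462660+1203163392175387500=10029078340998476760 · T[26,12]:12*362262620784874680+802355904438462660=5149507353856958820 · T[26,13]:13*114485073343744260+362262620784874680=1850568574253550060 · T[26,14]:14*25958110360896000+114485073343744260=477898618396288260
Read S(26,11) = 10029078340998476760, S(26,12) = 5149507353856958820, S(26,13) = 1850568574253550060, S(26,14) = 477898618396288260.

10029078340998476760, 5149507353856958820, 1850568574253550060, 477898618396288260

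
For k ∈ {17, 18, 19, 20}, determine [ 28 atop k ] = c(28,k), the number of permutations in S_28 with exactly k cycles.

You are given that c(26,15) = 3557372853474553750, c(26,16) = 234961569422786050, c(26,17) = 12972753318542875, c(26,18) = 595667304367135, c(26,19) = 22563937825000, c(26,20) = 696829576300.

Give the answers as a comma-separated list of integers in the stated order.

i=27: T(27,16)=3557372853474553750+26·234961569422786050=9666373658466991050 | T(27,17)=234961569422786050+26·12972753318542875=572253155704900800 | T(27,18)=12972753318542875+26·595667304367135=28460103232088385 | T(27,19)=595667304367135+26·22563937825000=1182329687817135 | T(27,20)=22563937825000+26·696829576300=40681506808800
i=28: T(28,17)=9666373658466991050+27·572253155704900800=25117208862499312650 | T(28,18)=572253155704900800+27·28460103232088385=1340675942971287195 | T(28,19)=28460103232088385+27·1182329687817135=60383004803151030 | T(28,20)=1182329687817135+27·40681506808800=2280730371654735
Read c(28,17) = 25117208862499312650, c(28,18) = 1340675942971287195, c(28,19) = 60383004803151030, c(28,20) = 2280730371654735.

25117208862499312650, 1340675942971287195, 60383004803151030, 2280730371654735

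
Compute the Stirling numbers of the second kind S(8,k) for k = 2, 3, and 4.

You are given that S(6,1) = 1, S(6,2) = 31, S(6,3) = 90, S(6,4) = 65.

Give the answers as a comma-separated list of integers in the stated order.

127, 966, 1701

r7: T_7,1=1×1+0=1; T_7,2=2×31+1=63; T_7,3=3×90+31=301; T_7,4=4×65+90=350
r8: T_8,2=2×63+1=127; T_8,3=3×301+63=966; T_8,4=4×350+301=1701
Read S(8,2) = 127, S(8,3) = 966, S(8,4) = 1701.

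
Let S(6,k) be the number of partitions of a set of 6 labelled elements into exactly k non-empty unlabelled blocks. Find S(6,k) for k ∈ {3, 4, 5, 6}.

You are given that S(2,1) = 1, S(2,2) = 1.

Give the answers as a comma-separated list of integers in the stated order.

90, 65, 15, 1

i=3: T(3,1)=0+1·1=1 | T(3,2)=1+2·1=3 | T(3,3)=1+3·0=1
i=4: T(4,1)=0+1·1=1 | T(4,2)=1+2·3=7 | T(4,3)=3+3·1=6 | T(4,4)=1+4·0=1
i=5: T(5,2)=1+2·7=15 | T(5,3)=7+3·6=25 | T(5,4)=6+4·1=10 | T(5,5)=1+5·0=1
i=6: T(6,3)=15+3·25=90 | T(6,4)=25+4·10=65 | T(6,5)=10+5·1=15 | T(6,6)=1+6·0=1
Read S(6,3) = 90, S(6,4) = 65, S(6,5) = 15, S(6,6) = 1.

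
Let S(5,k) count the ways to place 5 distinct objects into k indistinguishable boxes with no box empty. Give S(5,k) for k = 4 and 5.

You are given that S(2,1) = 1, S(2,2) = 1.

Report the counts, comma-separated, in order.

10, 1

row 3: T[3][2]=2·1+1=3  T[3][3]=3·0+1=1
row 4: T[4][3]=3·1+3=6  T[4][4]=4·0+1=1
row 5: T[5][4]=4·1+6=10  T[5][5]=5·0+1=1
Read S(5,4) = 10, S(5,5) = 1.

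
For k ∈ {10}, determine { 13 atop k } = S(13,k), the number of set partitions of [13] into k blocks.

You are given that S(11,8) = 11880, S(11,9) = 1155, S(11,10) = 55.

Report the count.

39325

r12: T_12,9=9×1155+11880=22275; T_12,10=10×55+1155=1705
r13: T_13,10=10×1705+22275=39325
Read S(13,10) = 39325.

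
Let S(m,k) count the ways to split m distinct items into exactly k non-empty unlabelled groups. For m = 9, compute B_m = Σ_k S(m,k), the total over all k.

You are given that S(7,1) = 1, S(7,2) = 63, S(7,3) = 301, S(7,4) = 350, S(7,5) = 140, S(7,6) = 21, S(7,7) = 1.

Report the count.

21147

row 8: T[8][1]=1·1+0=1  T[8][2]=2·63+1=127  T[8][3]=3·301+63=966  T[8][4]=4·350+301=1701  T[8][5]=5·140+350=1050  T[8][6]=6·21+140=266  T[8][7]=7·1+21=28  T[8][8]=8·0+1=1
row 9: T[9][1]=1·1+0=1  T[9][2]=2·127+1=255  T[9][3]=3·966+127=3025  T[9][4]=4·1701+966=7770  T[9][5]=5·1050+1701=6951  T[9][6]=6·266+1050=2646  T[9][7]=7·28+266=462  T[9][8]=8·1+28=36  T[9][9]=9·0+1=1
B_9 = ΣS(9,k) = 1+255+3025+7770+6951+2646+462+36+1 = 21147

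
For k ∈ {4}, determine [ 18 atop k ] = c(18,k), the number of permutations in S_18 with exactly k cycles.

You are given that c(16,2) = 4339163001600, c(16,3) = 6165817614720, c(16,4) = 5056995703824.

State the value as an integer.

1583313975727488

r17: T_17,3=16×6165817614720+4339163001600=102992244837120; T_17,4=16×5056995703824+6165817614720=87077748875904
r18: T_18,4=17×87077748875904+102992244837120=1583313975727488
Read c(18,4) = 1583313975727488.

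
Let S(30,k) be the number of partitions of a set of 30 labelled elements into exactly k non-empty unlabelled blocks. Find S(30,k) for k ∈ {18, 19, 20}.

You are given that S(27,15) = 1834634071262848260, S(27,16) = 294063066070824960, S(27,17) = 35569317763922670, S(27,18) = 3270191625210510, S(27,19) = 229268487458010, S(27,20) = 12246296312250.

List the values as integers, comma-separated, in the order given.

i=28: T(28,16)=1834634071262848260+16·294063066070824960=6539643128396047620 | T(28,17)=294063066070824960+17·35569317763922670=898741468057510350 | T(28,18)=35569317763922670+18·3270191625210510=94432767017711850 | T(28,19)=3270191625210510+19·229268487458010=7626292886912700 | T(28,20)=229268487458010+20·12246296312250=474194413703010
i=29: T(29,17)=6539643128396047620+17·898741468057510350=21818248085373723570 | T(29,18)=898741468057510350+18·94432767017711850=2598531274376323650 | T(29,19)=94432767017711850+19·7626292886912700=239332331869053150 | T(29,20)=7626292886912700+20·474194413703010=17110181160972900
i=30: T(30,18)=21818248085373723570+18·2598531274376323650=68591811024147549270 | T(30,19)=2598531274376323650+19·239332331869053150=7145845579888333500 | T(30,20)=239332331869053150+20·17110181160972900=581535955088511150
Read S(30,18) = 68591811024147549270, S(30,19) = 7145845579888333500, S(30,20) = 581535955088511150.

68591811024147549270, 7145845579888333500, 581535955088511150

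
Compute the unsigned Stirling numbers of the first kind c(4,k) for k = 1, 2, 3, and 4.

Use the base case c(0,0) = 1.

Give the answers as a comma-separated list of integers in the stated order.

6, 11, 6, 1

i=1: T(1,1)=1+0·0=1
i=2: T(2,1)=0+1·1=1 | T(2,2)=1+1·0=1
i=3: T(3,1)=0+2·1=2 | T(3,2)=1+2·1=3 | T(3,3)=1+2·0=1
i=4: T(4,1)=0+3·2=6 | T(4,2)=2+3·3=11 | T(4,3)=3+3·1=6 | T(4,4)=1+3·0=1
Read c(4,1) = 6, c(4,2) = 11, c(4,3) = 6, c(4,4) = 1.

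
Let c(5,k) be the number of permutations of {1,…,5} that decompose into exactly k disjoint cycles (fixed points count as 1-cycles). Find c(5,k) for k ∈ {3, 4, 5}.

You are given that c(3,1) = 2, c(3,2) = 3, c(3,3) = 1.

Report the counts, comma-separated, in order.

35, 10, 1

row 4: T[4][2]=3·3+2=11  T[4][3]=3·1+3=6  T[4][4]=3·0+1=1
row 5: T[5][3]=4·6+11=35  T[5][4]=4·1+6=10  T[5][5]=4·0+1=1
Read c(5,3) = 35, c(5,4) = 10, c(5,5) = 1.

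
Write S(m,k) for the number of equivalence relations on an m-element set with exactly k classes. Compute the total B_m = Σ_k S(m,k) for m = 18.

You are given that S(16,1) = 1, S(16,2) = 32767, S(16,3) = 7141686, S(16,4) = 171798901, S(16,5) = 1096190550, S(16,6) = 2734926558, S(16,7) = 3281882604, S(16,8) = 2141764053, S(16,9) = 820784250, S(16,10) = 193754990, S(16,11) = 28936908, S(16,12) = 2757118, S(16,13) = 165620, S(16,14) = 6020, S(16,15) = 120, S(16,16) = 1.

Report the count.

682076806159

i=17: T(17,1)=0+1·1=1 | T(17,2)=1+2·32767=65535 | T(17,3)=32767+3·7141686=21457825 | T(17,4)=7141686+4·171798901=694337290 | T(17,5)=171798901+5·1096190550=5652751651 | T(17,6)=1096190550+6·2734926558=17505749898 | T(17,7)=2734926558+7·3281882604=25708104786 | T(17,8)=3281882604+8·2141764053=20415995028 | T(17,9)=2141764053+9·820784250=9528822303 | T(17,10)=820784250+10·193754990=2758334150 | T(17,11)=193754990+11·28936908=512060978 | T(17,12)=28936908+12·2757118=62022324 | T(17,13)=2757118+13·165620=4910178 | T(17,14)=165620+14·6020=249900 | T(17,15)=6020+15·120=7820 | T(17,16)=120+16·1=136 | T(17,17)=1+17·0=1
i=18: T(18,1)=0+1·1=1 | T(18,2)=1+2·65535=131071 | T(18,3)=65535+3·21457825=64439010 | T(18,4)=21457825+4·694337290=2798806985 | T(18,5)=694337290+5·5652751651=28958095545 | T(18,6)=5652751651+6·17505749898=110687251039 | T(18,7)=17505749898+7·25708104786=197462483400 | T(18,8)=25708104786+8·20415995028=189036065010 | T(18,9)=20415995028+9·9528822303=106175395755 | T(18,10)=9528822303+10·2758334150=37112163803 | T(18,11)=2758334150+11·512060978=8391004908 | T(18,12)=512060978+12·62022324=1256328866 | T(18,13)=62022324+13·4910178=125854638 | T(18,14)=4910178+14·249900=8408778 | T(18,15)=249900+15·7820=367200 | T(18,16)=7820+16·136=9996 | T(18,17)=136+17·1=153 | T(18,18)=1+18·0=1
B_18 = ΣS(18,k) = 1+131071+64439010+2798806985+28958095545+110687251039+197462483400+189036065010+106175395755+37112163803+8391004908+1256328866+125854638+8408778+367200+9996+153+1 = 682076806159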